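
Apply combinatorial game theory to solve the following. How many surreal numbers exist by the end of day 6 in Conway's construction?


Day 0: {|} = 0 is born. Count = 1.
Day n: the number of surreal numbers born by day n is 2^(n+1) - 1.
By day 0: 2^1 - 1 = 1
By day 1: 2^2 - 1 = 3
By day 2: 2^3 - 1 = 7
By day 3: 2^4 - 1 = 15
By day 4: 2^5 - 1 = 31
By day 5: 2^6 - 1 = 63
By day 6: 2^7 - 1 = 127
By day 6: 127 surreal numbers.

127


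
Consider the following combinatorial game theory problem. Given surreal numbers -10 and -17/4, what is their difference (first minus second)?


x = -10, y = -17/4
Converting to common denominator: 4
x = -40/4, y = -17/4
x - y = -10 - -17/4 = -23/4

-23/4


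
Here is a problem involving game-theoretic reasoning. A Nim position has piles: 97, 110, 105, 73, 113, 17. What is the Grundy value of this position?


We need the XOR (exclusive or) of all pile sizes.
After XOR-ing pile 1 (size 97): 0 XOR 97 = 97
After XOR-ing pile 2 (size 110): 97 XOR 110 = 15
After XOR-ing pile 3 (size 105): 15 XOR 105 = 102
After XOR-ing pile 4 (size 73): 102 XOR 73 = 47
After XOR-ing pile 5 (size 113): 47 XOR 113 = 94
After XOR-ing pile 6 (size 17): 94 XOR 17 = 79
The Nim-value of this position is 79.

79


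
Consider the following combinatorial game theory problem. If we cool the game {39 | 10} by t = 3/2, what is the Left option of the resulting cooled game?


Original game: {39 | 10} (a switch {a | b} with a > b).
Cooling by t (for t below the temperature (a - b)/2 = 29/2) taxes each move by t: {a | b} cooled by t is {a - t | b + t}.
Cooling amount: t = 3/2
Cooled Left option: 39 - 3/2 = 75/2
Cooled Right option: 10 + 3/2 = 23/2
Cooled game: {75/2 | 23/2}
Left option = 75/2

75/2


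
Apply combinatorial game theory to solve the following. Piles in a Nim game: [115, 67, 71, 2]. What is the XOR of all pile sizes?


We need the XOR (exclusive or) of all pile sizes.
After XOR-ing pile 1 (size 115): 0 XOR 115 = 115
After XOR-ing pile 2 (size 67): 115 XOR 67 = 48
After XOR-ing pile 3 (size 71): 48 XOR 71 = 119
After XOR-ing pile 4 (size 2): 119 XOR 2 = 117
The Nim-value of this position is 117.

117


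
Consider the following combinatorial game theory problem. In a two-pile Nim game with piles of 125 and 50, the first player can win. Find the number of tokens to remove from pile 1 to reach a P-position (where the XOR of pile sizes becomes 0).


Piles: 125 and 50
Current XOR: 125 XOR 50 = 79 (non-zero, so this is an N-position).
To make the XOR zero, we need to find a move that balances the piles.
For pile 1 (size 125): target = 125 XOR 79 = 50
We reduce pile 1 from 125 to 50.
Tokens removed: 125 - 50 = 75
Verification: 50 XOR 50 = 0

75


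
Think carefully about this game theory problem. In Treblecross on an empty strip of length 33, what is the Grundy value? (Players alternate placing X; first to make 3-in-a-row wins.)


Treblecross: place X on empty cells; 3-in-a-row wins.
Playing within two cells of an existing X lets the opponent win at once, so sensible play treats the cells i-2..i+2 around each X as dead. The player left with no safe cell loses, so this is a normal-play take-away game on strips of safe cells.
Placing X at cell i (0-indexed) of a strip of k safe cells leaves independent strips of sizes max(0, i-2) and max(0, k-i-3). Hence G(k) = mex{ G(max(0,i-2)) XOR G(max(0,k-i-3)) : 0 <= i < k }, with G(0) = 0.
G(1): splits (0,0):0^0=0 -> mex({0}) = 1
G(2): splits (0,0):0^0=0 -> mex({0}) = 1
G(3): splits (0,0):0^0=0 -> mex({0}) = 1
G(4): splits (0,1):0^1=1 (0,0):0^0=0 -> mex({0, 1}) = 2
G(5): splits (0,2):0^1=1 (0,1):0^1=1 (0,0):0^0=0 -> mex({0, 1}) = 2
G(6) = mex({1}) = 0
G(7) = mex({0, 1, 2}) = 3
G(8) = mex({0, 1, 2}) = 3
G(9) = mex({0, 2}) = 1
G(10) = mex({0, 2, 3}) = 1
G(11) = mex({0, 3}) = 1
G(12) = mex({1, 3}) = 0
G(13) = mex({0, 1, 2, 3}) = 4
G(14) = mex({0, 1, 2}) = 3
G(15) = mex({0, 1, 2}) = 3
G(16) = mex({0, 1, 2, 4}) = 3
G(17) = mex({0, 1, 3, 4}) = 2
G(18) = mex({0, 1, 3, 4}) = 2
G(19) = mex({0, 1, 3, 5}) = 2
G(20) = mex({0, 1, 2, 3, 5}) = 4
G(21) = mex({0, 1, 2, 3, 5}) = 4
G(22) = mex({1, 2, 6}) = 0
G(23) = mex({0, 1, 2, 3, 4, 6}) = 5
G(24) = mex({0, 1, 2, 3, 4}) = 5
G(25) = mex({0, 1, 3, 4, 7}) = 2
G(26) = mex({0, 1, 3, 4, 5, 7}) = 2
G(27) = mex({0, 1, 3, 5}) = 2
G(28) = mex({0, 1, 2, 5}) = 3
G(29) = mex({0, 1, 2, 4, 5, 6}) = 3
G(30) = mex({1, 2, 4, 6}) = 0
G(31) = mex({0, 1, 2, 3, 4, 6}) = 5
G(32) = mex({1, 2, 3, 4, 7}) = 0
G(33) = mex({0, 3, 7}) = 1
Therefore G(33) = 1.

1


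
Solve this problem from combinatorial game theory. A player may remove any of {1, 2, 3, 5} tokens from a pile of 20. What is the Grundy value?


The subtraction set is S = {1, 2, 3, 5}.
G(k) = mex{ G(k - s) : s in S, s <= k }. We compute iteratively: G(0) = 0.
G(1) = mex({0}) = 1
G(2) = mex({0, 1}) = 2
G(3) = mex({0, 1, 2}) = 3
G(4) = mex({1, 2, 3}) = 0
G(5) = mex({0, 2, 3}) = 1
G(6) = mex({0, 1, 3}) = 2
G(7) = mex({0, 1, 2}) = 3
G(8) = mex({1, 2, 3}) = 0
Observe that G(4)..G(8) = 0, 1, 2, 3, 0 repeats G(0)..G(4) = 0, 1, 2, 3, 0.
For k >= max(S) = 5, G(k) is determined by the previous 5 values G(k-5)..G(k-1); a window of 5 consecutive values has recurred shifted by 4, so by induction G(k + 4) = G(k) for all k >= 0: the sequence is periodic from the start with period 4.
One period: G(0..3) = 0, 1, 2, 3.
20 mod 4 = 0, so G(20) = G(0) = 0.

0


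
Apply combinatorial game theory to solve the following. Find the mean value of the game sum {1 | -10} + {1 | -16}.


G1 = {1 | -10}, G2 = {1 | -16}
Each is a switch {a | b} with numbers a > b; its mean value is (a + b)/2, and mean value is additive over game sums: m(G1 + G2) = m(G1) + m(G2).
Mean of G1 = (1 + (-10))/2 = -9/2 = -9/2
Mean of G2 = (1 + (-16))/2 = -15/2 = -15/2
Mean of G1 + G2 = -9/2 + -15/2 = -12

-12


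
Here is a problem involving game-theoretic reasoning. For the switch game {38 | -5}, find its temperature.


The game is {38 | -5}, a switch {a | b} with numbers a > b.
Cooling {a | b} by t gives {a - t | b + t}, which stops being hot when a - t = b + t, i.e. at t = (a - b)/2. So the temperature of a switch is (a - b)/2.
Temperature = (Left option - Right option) / 2
= (38 - (-5)) / 2
= 43 / 2
= 43/2

43/2


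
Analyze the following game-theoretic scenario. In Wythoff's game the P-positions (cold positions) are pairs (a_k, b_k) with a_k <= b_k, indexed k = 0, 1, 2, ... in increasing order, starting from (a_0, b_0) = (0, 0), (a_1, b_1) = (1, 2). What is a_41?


By Wythoff's theorem, a_k = floor(k * phi) and b_k = floor(k * phi^2) = a_k + k, where phi = (1 + sqrt(5))/2 is the golden ratio.
phi = (1 + sqrt(5))/2 = 1.618034
k = 41
k * phi = 41 * 1.618034 = 66.339394
a_41 = floor(k * phi) = 66

66


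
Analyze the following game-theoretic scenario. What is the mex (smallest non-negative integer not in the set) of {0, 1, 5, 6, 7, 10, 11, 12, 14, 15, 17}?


Set = {0, 1, 5, 6, 7, 10, 11, 12, 14, 15, 17}
0 is in the set.
1 is in the set.
2 is NOT in the set. This is the mex.
mex = 2

2


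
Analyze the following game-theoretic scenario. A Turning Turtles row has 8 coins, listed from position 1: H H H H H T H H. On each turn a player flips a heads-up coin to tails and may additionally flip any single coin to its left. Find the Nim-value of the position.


Coins: H H H H H T H H
Key fact: a single head at position k behaves exactly like a Nim heap of size k (turning it to T and optionally flipping a coin at j < k corresponds to moving the heap from k to j, or to 0), and heads combine as a disjunctive sum (two heads at the same place would cancel, matching j XOR j = 0). So the Nim-value is the XOR of the 1-indexed positions of the heads.
Face-up positions (1-indexed): [1, 2, 3, 4, 5, 7, 8]
XOR 0 with 1: 0 XOR 1 = 1
XOR 1 with 2: 1 XOR 2 = 3
XOR 3 with 3: 3 XOR 3 = 0
XOR 0 with 4: 0 XOR 4 = 4
XOR 4 with 5: 4 XOR 5 = 1
XOR 1 with 7: 1 XOR 7 = 6
XOR 6 with 8: 6 XOR 8 = 14
Nim-value = 14

14


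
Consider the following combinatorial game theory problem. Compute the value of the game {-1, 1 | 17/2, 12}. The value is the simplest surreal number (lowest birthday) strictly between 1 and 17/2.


Left options: {-1, 1}, max = 1
Right options: {17/2, 12}, min = 17/2
All options are numbers and max(Left) < min(Right), so by the simplicity theorem the value is the simplest (earliest-born) number strictly between 1 and 17/2.
Integers 2 through 8 all lie strictly between 1 and 17/2.
Among integers, the simplest (lowest birthday = smallest |n|; 0 is born on day 0, +-n on day n) is 2.
No non-integer in the interval can be simpler: if x is a non-integer in the interval, then floor(x) or ceil(x) also lies in the interval (the interval contains an integer), and both are proper prefixes of x's sign expansion, i.e. born earlier. So the game value is 2.
Game value = 2

2


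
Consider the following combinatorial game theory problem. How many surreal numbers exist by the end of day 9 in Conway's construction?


Day 0: {|} = 0 is born. Count = 1.
Day n: the number of surreal numbers born by day n is 2^(n+1) - 1.
By day 0: 2^1 - 1 = 1
By day 1: 2^2 - 1 = 3
By day 2: 2^3 - 1 = 7
By day 3: 2^4 - 1 = 15
By day 4: 2^5 - 1 = 31
By day 5: 2^6 - 1 = 63
By day 6: 2^7 - 1 = 127
By day 7: 2^8 - 1 = 255
By day 8: 2^9 - 1 = 511
By day 9: 2^10 - 1 = 1023
By day 9: 1023 surreal numbers.

1023


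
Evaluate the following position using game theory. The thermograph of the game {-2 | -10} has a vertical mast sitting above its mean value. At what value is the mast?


Game = {-2 | -10}, a switch {a | b} with numbers a > b.
Its thermograph has left wall a - t and right wall b + t, which meet at t = (a - b)/2, where both equal (a + b)/2. So the mast (mean value) is at (a + b)/2.
Mean = (-2 + (-10))/2 = -12/2 = -6

-6


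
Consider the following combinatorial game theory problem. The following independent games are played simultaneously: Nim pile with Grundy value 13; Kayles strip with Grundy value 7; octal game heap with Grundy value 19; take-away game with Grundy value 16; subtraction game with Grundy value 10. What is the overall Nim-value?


By the Sprague-Grundy theorem, the Grundy value of a sum of games is the XOR of individual Grundy values.
Nim pile: Grundy value = 13. Running XOR: 0 XOR 13 = 13
Kayles strip: Grundy value = 7. Running XOR: 13 XOR 7 = 10
octal game heap: Grundy value = 19. Running XOR: 10 XOR 19 = 25
take-away game: Grundy value = 16. Running XOR: 25 XOR 16 = 9
subtraction game: Grundy value = 10. Running XOR: 9 XOR 10 = 3
The combined Grundy value is 3.

3


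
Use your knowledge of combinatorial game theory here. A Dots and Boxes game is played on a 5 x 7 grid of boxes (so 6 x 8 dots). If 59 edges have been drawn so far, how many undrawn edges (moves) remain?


Grid: 5 x 7 boxes, i.e. 6 rows and 8 columns of dots.
Horizontal edges: (rows + 1) * cols = 6 * 7 = 42
Vertical edges: rows * (cols + 1) = 5 * 8 = 40
Total edges: 42 + 40 = 82
Edges drawn: 59
Remaining: 82 - 59 = 23

23


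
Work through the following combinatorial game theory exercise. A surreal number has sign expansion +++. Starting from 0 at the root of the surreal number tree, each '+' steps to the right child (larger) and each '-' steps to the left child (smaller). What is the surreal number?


Sign expansion: +++
Rule: track bounds (lo, hi), initially (-inf, +inf). On '+', the current value becomes lo and we move to the simplest number in (value, hi): value + 1 if hi = +inf, otherwise the midpoint (value + hi)/2. On '-', the current value becomes hi and we move to value - 1 if lo = -inf, otherwise the midpoint (lo + value)/2.
Start at 0.
Step 1: sign = +, move right. Bounds: (0, +inf). Value = 1
Step 2: sign = +, move right. Bounds: (1, +inf). Value = 2
Step 3: sign = +, move right. Bounds: (2, +inf). Value = 3
The surreal number with sign expansion +++ is 3.

3


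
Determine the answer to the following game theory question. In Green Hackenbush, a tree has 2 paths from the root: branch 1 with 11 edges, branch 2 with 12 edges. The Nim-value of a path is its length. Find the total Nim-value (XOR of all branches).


The tree has 2 branches from the ground vertex.
In Green Hackenbush, the Nim-value of a simple path of length k is k.
Branch 1: length 11, Nim-value = 11
Branch 2: length 12, Nim-value = 12
Total Nim-value = XOR of all branch values:
0 XOR 11 = 11
11 XOR 12 = 7
Nim-value of the tree = 7

7


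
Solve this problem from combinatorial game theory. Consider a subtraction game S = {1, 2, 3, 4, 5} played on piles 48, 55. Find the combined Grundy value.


Subtraction set: {1, 2, 3, 4, 5}
For this subtraction set, G(n) = n mod 6 (period = max + 1 = 6).
Pile 1 (size 48): G(48) = 48 mod 6 = 0
Pile 2 (size 55): G(55) = 55 mod 6 = 1
Total Grundy value = XOR of all: 0 XOR 1 = 1

1


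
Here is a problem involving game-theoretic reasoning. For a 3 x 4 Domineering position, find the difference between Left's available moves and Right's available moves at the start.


Board is 3 x 4 (rows x cols).
Left (vertical) placements: (rows-1) * cols = 2 * 4 = 8
Right (horizontal) placements: rows * (cols-1) = 3 * 3 = 9
Advantage = Left - Right = 8 - 9 = -1

-1


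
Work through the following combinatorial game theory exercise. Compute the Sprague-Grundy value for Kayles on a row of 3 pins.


Kayles: a move removes 1 or 2 adjacent pins from a contiguous row.
Removing pins from a row of k leaves two independent rows (a, b) with a + b = k - 1 (one pin) or a + b = k - 2 (two pins); an end removal gives a = 0.
By Sprague-Grundy, G(k) = mex{ G(a) XOR G(b) } over all these splits. G(0) = 0.
G(1): splits (0,0):0^0=0 -> mex({0}) = 1
G(2): splits (0,1):0^1=1 (0,0):0^0=0 -> mex({0, 1}) = 2
G(3): splits (0,2):0^2=2 (1,1):1^1=0 (0,1):0^1=1 -> mex({0, 1, 2}) = 3
Therefore G(3) = 3.

3


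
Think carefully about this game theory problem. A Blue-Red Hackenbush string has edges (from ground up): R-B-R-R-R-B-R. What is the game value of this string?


Edges (from ground): R-B-R-R-R-B-R
By Berlekamp's sign-expansion rule, a Blue-Red Hackenbush stalk has the value of the surreal number whose sign sequence is the edge sequence with B -> + and R -> -.
Sign sequence: -+---+-
Trace the sign expansion in the surreal number tree, starting from 0:
Edge 1: R (sign -) -> bounds (-inf, 0), value = -1
Edge 2: B (sign +) -> bounds (-1, 0), value = -1/2
Edge 3: R (sign -) -> bounds (-1, -1/2), value = -3/4
Edge 4: R (sign -) -> bounds (-1, -3/4), value = -7/8
Edge 5: R (sign -) -> bounds (-1, -7/8), value = -15/16
Edge 6: B (sign +) -> bounds (-15/16, -7/8), value = -29/32
Edge 7: R (sign -) -> bounds (-15/16, -29/32), value = -59/64
Game value = -59/64

-59/64


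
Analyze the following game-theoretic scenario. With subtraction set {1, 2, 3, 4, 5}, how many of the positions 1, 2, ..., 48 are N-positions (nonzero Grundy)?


Subtraction set S = {1, 2, 3, 4, 5}, so G(n) = n mod 6.
G(n) = 0 when n is a multiple of 6.
Multiples of 6 in [1, 48]: 8
N-positions (nonzero Grundy) = 48 - 8 = 40

40


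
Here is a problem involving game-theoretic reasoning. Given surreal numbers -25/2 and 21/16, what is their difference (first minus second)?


x = -25/2, y = 21/16
Converting to common denominator: 16
x = -200/16, y = 21/16
x - y = -25/2 - 21/16 = -221/16

-221/16


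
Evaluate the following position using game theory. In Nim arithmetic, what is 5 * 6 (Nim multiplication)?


Nim multiplication is bilinear over XOR: (u XOR v) * w = (u*w) XOR (v*w).
So we split each operand into its bit components and XOR the pairwise Nim products.
5 = 1 + 4 (as XOR of powers of 2).
6 = 2 + 4 (as XOR of powers of 2).
Using the standard Nim-product table on single bits:
  2*2 = 3,   2*4 = 8,   2*8 = 12,
  4*4 = 6,   4*8 = 11,  8*8 = 13,
and  1*x = x (identity), k*l = l*k (commutative).
Pairwise Nim products:
  1 * 2 = 2
  1 * 4 = 4
  4 * 2 = 8
  4 * 4 = 6
XOR them: 2 XOR 4 XOR 8 XOR 6 = 8.
Result: 5 * 6 = 8 (in Nim).

8


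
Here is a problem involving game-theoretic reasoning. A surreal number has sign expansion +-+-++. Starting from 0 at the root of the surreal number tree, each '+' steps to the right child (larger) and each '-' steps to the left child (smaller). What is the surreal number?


Sign expansion: +-+-++
Rule: track bounds (lo, hi), initially (-inf, +inf). On '+', the current value becomes lo and we move to the simplest number in (value, hi): value + 1 if hi = +inf, otherwise the midpoint (value + hi)/2. On '-', the current value becomes hi and we move to value - 1 if lo = -inf, otherwise the midpoint (lo + value)/2.
Start at 0.
Step 1: sign = +, move right. Bounds: (0, +inf). Value = 1
Step 2: sign = -, move left. Bounds: (0, 1). Value = 1/2
Step 3: sign = +, move right. Bounds: (1/2, 1). Value = 3/4
Step 4: sign = -, move left. Bounds: (1/2, 3/4). Value = 5/8
Step 5: sign = +, move right. Bounds: (5/8, 3/4). Value = 11/16
Step 6: sign = +, move right. Bounds: (11/16, 3/4). Value = 23/32
The surreal number with sign expansion +-+-++ is 23/32.

23/32


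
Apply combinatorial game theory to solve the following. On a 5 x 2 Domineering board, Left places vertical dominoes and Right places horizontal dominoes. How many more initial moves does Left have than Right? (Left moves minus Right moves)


Board is 5 x 2 (rows x cols).
Left (vertical) placements: (rows-1) * cols = 4 * 2 = 8
Right (horizontal) placements: rows * (cols-1) = 5 * 1 = 5
Advantage = Left - Right = 8 - 5 = 3

3


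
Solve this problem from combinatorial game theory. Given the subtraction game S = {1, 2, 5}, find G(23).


The subtraction set is S = {1, 2, 5}.
G(k) = mex{ G(k - s) : s in S, s <= k }. We compute iteratively: G(0) = 0.
G(1) = mex({0}) = 1
G(2) = mex({0, 1}) = 2
G(3) = mex({1, 2}) = 0
G(4) = mex({0, 2}) = 1
G(5) = mex({0, 1}) = 2
G(6) = mex({1, 2}) = 0
G(7) = mex({0, 2}) = 1
Observe that G(3)..G(7) = 0, 1, 2, 0, 1 repeats G(0)..G(4) = 0, 1, 2, 0, 1.
For k >= max(S) = 5, G(k) is determined by the previous 5 values G(k-5)..G(k-1); a window of 5 consecutive values has recurred shifted by 3, so by induction G(k + 3) = G(k) for all k >= 0: the sequence is periodic from the start with period 3.
One period: G(0..2) = 0, 1, 2.
23 mod 3 = 2, so G(23) = G(2) = 2.

2


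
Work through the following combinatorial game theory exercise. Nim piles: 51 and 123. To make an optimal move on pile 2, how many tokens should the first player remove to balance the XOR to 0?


Piles: 51 and 123
Current XOR: 51 XOR 123 = 72 (non-zero, so this is an N-position).
To make the XOR zero, we need to find a move that balances the piles.
For pile 2 (size 123): target = 123 XOR 72 = 51
We reduce pile 2 from 123 to 51.
Tokens removed: 123 - 51 = 72
Verification: 51 XOR 51 = 0

72


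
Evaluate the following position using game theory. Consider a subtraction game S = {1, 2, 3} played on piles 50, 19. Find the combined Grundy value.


Subtraction set: {1, 2, 3}
For this subtraction set, G(n) = n mod 4 (period = max + 1 = 4).
Pile 1 (size 50): G(50) = 50 mod 4 = 2
Pile 2 (size 19): G(19) = 19 mod 4 = 3
Total Grundy value = XOR of all: 2 XOR 3 = 1

1


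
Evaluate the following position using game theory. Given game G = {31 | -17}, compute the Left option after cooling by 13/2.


Original game: {31 | -17} (a switch {a | b} with a > b).
Cooling by t (for t below the temperature (a - b)/2 = 24) taxes each move by t: {a | b} cooled by t is {a - t | b + t}.
Cooling amount: t = 13/2
Cooled Left option: 31 - 13/2 = 49/2
Cooled Right option: -17 + 13/2 = -21/2
Cooled game: {49/2 | -21/2}
Left option = 49/2

49/2


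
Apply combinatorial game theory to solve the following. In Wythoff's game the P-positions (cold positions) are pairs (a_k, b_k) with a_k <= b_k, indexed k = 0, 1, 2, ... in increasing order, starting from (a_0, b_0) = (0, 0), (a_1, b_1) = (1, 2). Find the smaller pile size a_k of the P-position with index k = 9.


By Wythoff's theorem, a_k = floor(k * phi) and b_k = floor(k * phi^2) = a_k + k, where phi = (1 + sqrt(5))/2 is the golden ratio.
phi = (1 + sqrt(5))/2 = 1.618034
k = 9
k * phi = 9 * 1.618034 = 14.562306
a_9 = floor(k * phi) = 14

14


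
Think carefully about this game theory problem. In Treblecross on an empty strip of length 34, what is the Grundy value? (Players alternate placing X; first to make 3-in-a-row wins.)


Treblecross: place X on empty cells; 3-in-a-row wins.
Playing within two cells of an existing X lets the opponent win at once, so sensible play treats the cells i-2..i+2 around each X as dead. The player left with no safe cell loses, so this is a normal-play take-away game on strips of safe cells.
Placing X at cell i (0-indexed) of a strip of k safe cells leaves independent strips of sizes max(0, i-2) and max(0, k-i-3). Hence G(k) = mex{ G(max(0,i-2)) XOR G(max(0,k-i-3)) : 0 <= i < k }, with G(0) = 0.
G(1): splits (0,0):0^0=0 -> mex({0}) = 1
G(2): splits (0,0):0^0=0 -> mex({0}) = 1
G(3): splits (0,0):0^0=0 -> mex({0}) = 1
G(4): splits (0,1):0^1=1 (0,0):0^0=0 -> mex({0, 1}) = 2
G(5): splits (0,2):0^1=1 (0,1):0^1=1 (0,0):0^0=0 -> mex({0, 1}) = 2
G(6) = mex({1}) = 0
G(7) = mex({0, 1, 2}) = 3
G(8) = mex({0, 1, 2}) = 3
G(9) = mex({0, 2}) = 1
G(10) = mex({0, 2, 3}) = 1
G(11) = mex({0, 3}) = 1
G(12) = mex({1, 3}) = 0
G(13) = mex({0, 1, 2, 3}) = 4
G(14) = mex({0, 1, 2}) = 3
G(15) = mex({0, 1, 2}) = 3
G(16) = mex({0, 1, 2, 4}) = 3
G(17) = mex({0, 1, 3, 4}) = 2
G(18) = mex({0, 1, 3, 4}) = 2
G(19) = mex({0, 1, 3, 5}) = 2
G(20) = mex({0, 1, 2, 3, 5}) = 4
G(21) = mex({0, 1, 2, 3, 5}) = 4
G(22) = mex({1, 2, 6}) = 0
G(23) = mex({0, 1, 2, 3, 4, 6}) = 5
G(24) = mex({0, 1, 2, 3, 4}) = 5
G(25) = mex({0, 1, 3, 4, 7}) = 2
G(26) = mex({0, 1, 3, 4, 5, 7}) = 2
G(27) = mex({0, 1, 3, 5}) = 2
G(28) = mex({0, 1, 2, 5}) = 3
G(29) = mex({0, 1, 2, 4, 5, 6}) = 3
G(30) = mex({1, 2, 4, 6}) = 0
G(31) = mex({0, 1, 2, 3, 4, 6}) = 5
G(32) = mex({1, 2, 3, 4, 7}) = 0
G(33) = mex({0, 3, 7}) = 1
G(34) = mex({0, 2, 3, 5, 7}) = 1
Therefore G(34) = 1.

1


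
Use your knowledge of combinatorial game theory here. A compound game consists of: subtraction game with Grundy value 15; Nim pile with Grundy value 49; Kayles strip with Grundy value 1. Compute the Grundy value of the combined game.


By the Sprague-Grundy theorem, the Grundy value of a sum of games is the XOR of individual Grundy values.
subtraction game: Grundy value = 15. Running XOR: 0 XOR 15 = 15
Nim pile: Grundy value = 49. Running XOR: 15 XOR 49 = 62
Kayles strip: Grundy value = 1. Running XOR: 62 XOR 1 = 63
The combined Grundy value is 63.

63


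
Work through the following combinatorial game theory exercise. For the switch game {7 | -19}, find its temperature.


The game is {7 | -19}, a switch {a | b} with numbers a > b.
Cooling {a | b} by t gives {a - t | b + t}, which stops being hot when a - t = b + t, i.e. at t = (a - b)/2. So the temperature of a switch is (a - b)/2.
Temperature = (Left option - Right option) / 2
= (7 - (-19)) / 2
= 26 / 2
= 13

13


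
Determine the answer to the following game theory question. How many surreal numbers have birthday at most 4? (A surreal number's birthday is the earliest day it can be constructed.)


Day 0: {|} = 0 is born. Count = 1.
Day n: the number of surreal numbers born by day n is 2^(n+1) - 1.
By day 0: 2^1 - 1 = 1
By day 1: 2^2 - 1 = 3
By day 2: 2^3 - 1 = 7
By day 3: 2^4 - 1 = 15
By day 4: 2^5 - 1 = 31
By day 4: 31 surreal numbers.

31


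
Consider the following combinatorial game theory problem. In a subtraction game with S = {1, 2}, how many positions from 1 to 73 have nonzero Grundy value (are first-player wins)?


Subtraction set S = {1, 2}, so G(n) = n mod 3.
G(n) = 0 when n is a multiple of 3.
Multiples of 3 in [1, 73]: 24
N-positions (nonzero Grundy) = 73 - 24 = 49

49


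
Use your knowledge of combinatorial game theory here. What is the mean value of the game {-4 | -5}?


Game = {-4 | -5}, a switch {a | b} with numbers a > b.
Its thermograph has left wall a - t and right wall b + t, which meet at t = (a - b)/2, where both equal (a + b)/2. So the mast (mean value) is at (a + b)/2.
Mean = (-4 + (-5))/2 = -9/2 = -9/2

-9/2


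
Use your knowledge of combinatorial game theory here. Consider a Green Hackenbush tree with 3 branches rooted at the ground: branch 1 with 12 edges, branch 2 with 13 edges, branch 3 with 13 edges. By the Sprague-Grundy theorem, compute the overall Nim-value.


The tree has 3 branches from the ground vertex.
In Green Hackenbush, the Nim-value of a simple path of length k is k.
Branch 1: length 12, Nim-value = 12
Branch 2: length 13, Nim-value = 13
Branch 3: length 13, Nim-value = 13
Total Nim-value = XOR of all branch values:
0 XOR 12 = 12
12 XOR 13 = 1
1 XOR 13 = 12
Nim-value of the tree = 12

12


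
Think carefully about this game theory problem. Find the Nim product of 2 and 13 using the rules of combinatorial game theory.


Nim multiplication is bilinear over XOR: (u XOR v) * w = (u*w) XOR (v*w).
So we split each operand into its bit components and XOR the pairwise Nim products.
2 = 2 (as XOR of powers of 2).
13 = 1 + 4 + 8 (as XOR of powers of 2).
Using the standard Nim-product table on single bits:
  2*2 = 3,   2*4 = 8,   2*8 = 12,
  4*4 = 6,   4*8 = 11,  8*8 = 13,
and  1*x = x (identity), k*l = l*k (commutative).
Pairwise Nim products:
  2 * 1 = 2
  2 * 4 = 8
  2 * 8 = 12
XOR them: 2 XOR 8 XOR 12 = 6.
Result: 2 * 13 = 6 (in Nim).

6


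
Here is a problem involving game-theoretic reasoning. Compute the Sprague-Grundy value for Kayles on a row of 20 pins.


Kayles: a move removes 1 or 2 adjacent pins from a contiguous row.
Removing pins from a row of k leaves two independent rows (a, b) with a + b = k - 1 (one pin) or a + b = k - 2 (two pins); an end removal gives a = 0.
By Sprague-Grundy, G(k) = mex{ G(a) XOR G(b) } over all these splits. G(0) = 0.
G(1): splits (0,0):0^0=0 -> mex({0}) = 1
G(2): splits (0,1):0^1=1 (0,0):0^0=0 -> mex({0, 1}) = 2
G(3): splits (0,2):0^2=2 (1,1):1^1=0 (0,1):0^1=1 -> mex({0, 1, 2}) = 3
G(4): splits (0,3):0^3=3 (1,2):1^2=3 (0,2):0^2=2 (1,1):1^1=0 -> mex({0, 2, 3}) = 1
G(5): splits (0,4):0^1=1 (1,3):1^3=2 (2,2):2^2=0 (0,3):0^3=3 (1,2):1^2=3 -> mex({0, 1, 2, 3}) = 4
G(6) = mex({0, 1, 2, 4}) = 3
G(7) = mex({0, 1, 3, 4, 5}) = 2
G(8) = mex({0, 2, 3, 5, 6}) = 1
G(9) = mex({0, 1, 2, 3, 6, 7}) = 4
G(10) = mex({0, 1, 3, 4, 5, 7}) = 2
G(11) = mex({0, 1, 2, 3, 4, 5}) = 6
G(12) = mex({0, 1, 2, 3, 5, 6, 7}) = 4
G(13) = mex({0, 2, 3, 4, 6, 7}) = 1
G(14) = mex({0, 1, 4, 5, 6, 7}) = 2
G(15) = mex({0, 1, 2, 3, 4, 5, 6}) = 7
G(16) = mex({0, 2, 3, 5, 6, 7}) = 1
G(17) = mex({0, 1, 2, 3, 5, 6, 7}) = 4
G(18) = mex({0, 1, 2, 4, 5, 6}) = 3
G(19) = mex({0, 1, 3, 4, 5, 7}) = 2
G(20) = mex({0, 2, 3, 4, 5, 6, 7}) = 1
Therefore G(20) = 1.

1


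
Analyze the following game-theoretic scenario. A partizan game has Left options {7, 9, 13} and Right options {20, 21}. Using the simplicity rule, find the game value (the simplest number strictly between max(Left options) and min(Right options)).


Left options: {7, 9, 13}, max = 13
Right options: {20, 21}, min = 20
All options are numbers and max(Left) < min(Right), so by the simplicity theorem the value is the simplest (earliest-born) number strictly between 13 and 20.
Integers 14 through 19 all lie strictly between 13 and 20.
Among integers, the simplest (lowest birthday = smallest |n|; 0 is born on day 0, +-n on day n) is 14.
No non-integer in the interval can be simpler: if x is a non-integer in the interval, then floor(x) or ceil(x) also lies in the interval (the interval contains an integer), and both are proper prefixes of x's sign expansion, i.e. born earlier. So the game value is 14.
Game value = 14

14


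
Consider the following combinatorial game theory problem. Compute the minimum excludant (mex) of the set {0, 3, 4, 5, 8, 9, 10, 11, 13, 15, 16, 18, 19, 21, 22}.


Set = {0, 3, 4, 5, 8, 9, 10, 11, 13, 15, 16, 18, 19, 21, 22}
0 is in the set.
1 is NOT in the set. This is the mex.
mex = 1

1


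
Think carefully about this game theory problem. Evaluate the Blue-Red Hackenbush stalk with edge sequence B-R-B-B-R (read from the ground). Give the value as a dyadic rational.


Edges (from ground): B-R-B-B-R
By Berlekamp's sign-expansion rule, a Blue-Red Hackenbush stalk has the value of the surreal number whose sign sequence is the edge sequence with B -> + and R -> -.
Sign sequence: +-++-
Trace the sign expansion in the surreal number tree, starting from 0:
Edge 1: B (sign +) -> bounds (0, +inf), value = 1
Edge 2: R (sign -) -> bounds (0, 1), value = 1/2
Edge 3: B (sign +) -> bounds (1/2, 1), value = 3/4
Edge 4: B (sign +) -> bounds (3/4, 1), value = 7/8
Edge 5: R (sign -) -> bounds (3/4, 7/8), value = 13/16
Game value = 13/16

13/16


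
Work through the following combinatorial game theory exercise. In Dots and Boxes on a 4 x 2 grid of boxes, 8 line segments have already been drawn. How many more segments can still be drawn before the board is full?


Grid: 4 x 2 boxes, i.e. 5 rows and 3 columns of dots.
Horizontal edges: (rows + 1) * cols = 5 * 2 = 10
Vertical edges: rows * (cols + 1) = 4 * 3 = 12
Total edges: 10 + 12 = 22
Edges drawn: 8
Remaining: 22 - 8 = 14

14


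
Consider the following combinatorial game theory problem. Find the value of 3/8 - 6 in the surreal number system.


x = 3/8, y = 6
Converting to common denominator: 8
x = 3/8, y = 48/8
x - y = 3/8 - 6 = -45/8

-45/8


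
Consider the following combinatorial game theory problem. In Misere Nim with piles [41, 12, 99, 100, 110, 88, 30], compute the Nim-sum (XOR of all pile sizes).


We need the XOR (exclusive or) of all pile sizes.
After XOR-ing pile 1 (size 41): 0 XOR 41 = 41
After XOR-ing pile 2 (size 12): 41 XOR 12 = 37
After XOR-ing pile 3 (size 99): 37 XOR 99 = 70
After XOR-ing pile 4 (size 100): 70 XOR 100 = 34
After XOR-ing pile 5 (size 110): 34 XOR 110 = 76
After XOR-ing pile 6 (size 88): 76 XOR 88 = 20
After XOR-ing pile 7 (size 30): 20 XOR 30 = 10
The Nim-value of this position is 10.

10


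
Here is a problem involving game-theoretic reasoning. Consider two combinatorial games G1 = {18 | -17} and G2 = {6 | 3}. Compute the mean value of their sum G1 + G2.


G1 = {18 | -17}, G2 = {6 | 3}
Each is a switch {a | b} with numbers a > b; its mean value is (a + b)/2, and mean value is additive over game sums: m(G1 + G2) = m(G1) + m(G2).
Mean of G1 = (18 + (-17))/2 = 1/2 = 1/2
Mean of G2 = (6 + (3))/2 = 9/2 = 9/2
Mean of G1 + G2 = 1/2 + 9/2 = 5

5


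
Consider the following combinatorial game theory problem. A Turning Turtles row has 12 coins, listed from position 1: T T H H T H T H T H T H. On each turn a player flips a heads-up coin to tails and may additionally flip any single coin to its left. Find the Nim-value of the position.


Coins: T T H H T H T H T H T H
Key fact: a single head at position k behaves exactly like a Nim heap of size k (turning it to T and optionally flipping a coin at j < k corresponds to moving the heap from k to j, or to 0), and heads combine as a disjunctive sum (two heads at the same place would cancel, matching j XOR j = 0). So the Nim-value is the XOR of the 1-indexed positions of the heads.
Face-up positions (1-indexed): [3, 4, 6, 8, 10, 12]
XOR 0 with 3: 0 XOR 3 = 3
XOR 3 with 4: 3 XOR 4 = 7
XOR 7 with 6: 7 XOR 6 = 1
XOR 1 with 8: 1 XOR 8 = 9
XOR 9 with 10: 9 XOR 10 = 3
XOR 3 with 12: 3 XOR 12 = 15
Nim-value = 15

15


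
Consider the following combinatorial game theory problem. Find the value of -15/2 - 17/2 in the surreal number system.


x = -15/2, y = 17/2
Converting to common denominator: 2
x = -15/2, y = 17/2
x - y = -15/2 - 17/2 = -16

-16


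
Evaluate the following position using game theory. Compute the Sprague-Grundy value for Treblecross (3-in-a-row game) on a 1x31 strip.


Treblecross: place X on empty cells; 3-in-a-row wins.
Playing within two cells of an existing X lets the opponent win at once, so sensible play treats the cells i-2..i+2 around each X as dead. The player left with no safe cell loses, so this is a normal-play take-away game on strips of safe cells.
Placing X at cell i (0-indexed) of a strip of k safe cells leaves independent strips of sizes max(0, i-2) and max(0, k-i-3). Hence G(k) = mex{ G(max(0,i-2)) XOR G(max(0,k-i-3)) : 0 <= i < k }, with G(0) = 0.
G(1): splits (0,0):0^0=0 -> mex({0}) = 1
G(2): splits (0,0):0^0=0 -> mex({0}) = 1
G(3): splits (0,0):0^0=0 -> mex({0}) = 1
G(4): splits (0,1):0^1=1 (0,0):0^0=0 -> mex({0, 1}) = 2
G(5): splits (0,2):0^1=1 (0,1):0^1=1 (0,0):0^0=0 -> mex({0, 1}) = 2
G(6) = mex({1}) = 0
G(7) = mex({0, 1, 2}) = 3
G(8) = mex({0, 1, 2}) = 3
G(9) = mex({0, 2}) = 1
G(10) = mex({0, 2, 3}) = 1
G(11) = mex({0, 3}) = 1
G(12) = mex({1, 3}) = 0
G(13) = mex({0, 1, 2, 3}) = 4
G(14) = mex({0, 1, 2}) = 3
G(15) = mex({0, 1, 2}) = 3
G(16) = mex({0, 1, 2, 4}) = 3
G(17) = mex({0, 1, 3, 4}) = 2
G(18) = mex({0, 1, 3, 4}) = 2
G(19) = mex({0, 1, 3, 5}) = 2
G(20) = mex({0, 1, 2, 3, 5}) = 4
G(21) = mex({0, 1, 2, 3, 5}) = 4
G(22) = mex({1, 2, 6}) = 0
G(23) = mex({0, 1, 2, 3, 4, 6}) = 5
G(24) = mex({0, 1, 2, 3, 4}) = 5
G(25) = mex({0, 1, 3, 4, 7}) = 2
G(26) = mex({0, 1, 3, 4, 5, 7}) = 2
G(27) = mex({0, 1, 3, 5}) = 2
G(28) = mex({0, 1, 2, 5}) = 3
G(29) = mex({0, 1, 2, 4, 5, 6}) = 3
G(30) = mex({1, 2, 4, 6}) = 0
G(31) = mex({0, 1, 2, 3, 4, 6}) = 5
Therefore G(31) = 5.

5


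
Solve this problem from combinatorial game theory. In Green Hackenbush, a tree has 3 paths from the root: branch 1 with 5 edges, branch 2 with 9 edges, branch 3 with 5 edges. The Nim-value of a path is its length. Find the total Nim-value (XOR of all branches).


The tree has 3 branches from the ground vertex.
In Green Hackenbush, the Nim-value of a simple path of length k is k.
Branch 1: length 5, Nim-value = 5
Branch 2: length 9, Nim-value = 9
Branch 3: length 5, Nim-value = 5
Total Nim-value = XOR of all branch values:
0 XOR 5 = 5
5 XOR 9 = 12
12 XOR 5 = 9
Nim-value of the tree = 9

9


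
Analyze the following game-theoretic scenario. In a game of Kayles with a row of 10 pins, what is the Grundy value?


Kayles: a move removes 1 or 2 adjacent pins from a contiguous row.
Removing pins from a row of k leaves two independent rows (a, b) with a + b = k - 1 (one pin) or a + b = k - 2 (two pins); an end removal gives a = 0.
By Sprague-Grundy, G(k) = mex{ G(a) XOR G(b) } over all these splits. G(0) = 0.
G(1): splits (0,0):0^0=0 -> mex({0}) = 1
G(2): splits (0,1):0^1=1 (0,0):0^0=0 -> mex({0, 1}) = 2
G(3): splits (0,2):0^2=2 (1,1):1^1=0 (0,1):0^1=1 -> mex({0, 1, 2}) = 3
G(4): splits (0,3):0^3=3 (1,2):1^2=3 (0,2):0^2=2 (1,1):1^1=0 -> mex({0, 2, 3}) = 1
G(5): splits (0,4):0^1=1 (1,3):1^3=2 (2,2):2^2=0 (0,3):0^3=3 (1,2):1^2=3 -> mex({0, 1, 2, 3}) = 4
G(6) = mex({0, 1, 2, 4}) = 3
G(7) = mex({0, 1, 3, 4, 5}) = 2
G(8) = mex({0, 2, 3, 5, 6}) = 1
G(9) = mex({0, 1, 2, 3, 6, 7}) = 4
G(10) = mex({0, 1, 3, 4, 5, 7}) = 2
Therefore G(10) = 2.

2


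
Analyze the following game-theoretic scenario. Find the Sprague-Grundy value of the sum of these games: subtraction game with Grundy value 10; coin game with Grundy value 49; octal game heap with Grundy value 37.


By the Sprague-Grundy theorem, the Grundy value of a sum of games is the XOR of individual Grundy values.
subtraction game: Grundy value = 10. Running XOR: 0 XOR 10 = 10
coin game: Grundy value = 49. Running XOR: 10 XOR 49 = 59
octal game heap: Grundy value = 37. Running XOR: 59 XOR 37 = 30
The combined Grundy value is 30.

30


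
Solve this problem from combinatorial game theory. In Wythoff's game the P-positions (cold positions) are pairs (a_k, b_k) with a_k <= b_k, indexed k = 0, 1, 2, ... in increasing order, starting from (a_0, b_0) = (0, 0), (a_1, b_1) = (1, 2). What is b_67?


By Wythoff's theorem, a_k = floor(k * phi) and b_k = floor(k * phi^2) = a_k + k, where phi = (1 + sqrt(5))/2 is the golden ratio.
phi = (1 + sqrt(5))/2 = 1.618034
phi^2 = phi + 1 = 2.618034
k = 67
k * phi^2 = 67 * 2.618034 = 175.408277
b_67 = floor(k * phi^2) = 175 (check: a_67 + k = 108 + 67 = 175)

175


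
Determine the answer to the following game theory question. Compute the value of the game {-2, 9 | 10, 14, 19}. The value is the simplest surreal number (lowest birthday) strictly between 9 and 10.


Left options: {-2, 9}, max = 9
Right options: {10, 14, 19}, min = 10
All options are numbers and max(Left) < min(Right), so by the simplicity theorem the value is the simplest (earliest-born) number strictly between 9 and 10.
No integer lies strictly between 9 and 10, so the value is the dyadic rational m/2^k in the interval with the smallest k (then m odd); search k = 1, 2, ...:
Denominator 2: 19/2 lies strictly between 9 and 10 -- found.
The simplest number in the interval is 19/2.
Game value = 19/2

19/2


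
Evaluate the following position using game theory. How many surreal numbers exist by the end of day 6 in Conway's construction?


Day 0: {|} = 0 is born. Count = 1.
Day n: the number of surreal numbers born by day n is 2^(n+1) - 1.
By day 0: 2^1 - 1 = 1
By day 1: 2^2 - 1 = 3
By day 2: 2^3 - 1 = 7
By day 3: 2^4 - 1 = 15
By day 4: 2^5 - 1 = 31
By day 5: 2^6 - 1 = 63
By day 6: 2^7 - 1 = 127
By day 6: 127 surreal numbers.

127


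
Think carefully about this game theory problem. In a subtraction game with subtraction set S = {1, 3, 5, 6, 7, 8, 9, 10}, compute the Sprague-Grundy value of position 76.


The subtraction set is S = {1, 3, 5, 6, 7, 8, 9, 10}.
G(k) = mex{ G(k - s) : s in S, s <= k }. We compute iteratively: G(0) = 0.
G(1) = mex({0}) = 1
G(2) = mex({1}) = 0
G(3) = mex({0}) = 1
G(4) = mex({1}) = 0
G(5) = mex({0}) = 1
G(6) = mex({0, 1}) = 2
G(7) = mex({0, 1, 2}) = 3
G(8) = mex({0, 1, 3}) = 2
G(9) = mex({0, 1, 2}) = 3
G(10) = mex({0, 1, 3}) = 2
G(11) = mex({0, 1, 2}) = 3
G(12) = mex({0, 1, 2, 3}) = 4
G(13) = mex({0, 1, 2, 3, 4}) = 5
G(14) = mex({0, 1, 2, 3, 5}) = 4
G(15) = mex({1, 2, 3, 4}) = 0
G(16) = mex({0, 2, 3, 5}) = 1
G(17) = mex({1, 2, 3, 4}) = 0
G(18) = mex({0, 2, 3, 4, 5}) = 1
G(19) = mex({1, 2, 3, 4, 5}) = 0
G(20) = mex({0, 2, 3, 4, 5}) = 1
G(21) = mex({0, 1, 3, 4, 5}) = 2
G(22) = mex({0, 1, 2, 4, 5}) = 3
G(23) = mex({0, 1, 3, 4, 5}) = 2
G(24) = mex({0, 1, 2, 4}) = 3
Observe that G(15)..G(24) = 0, 1, 0, 1, 0, 1, 2, 3, 2, 3 repeats G(0)..G(9) = 0, 1, 0, 1, 0, 1, 2, 3, 2, 3.
For k >= max(S) = 10, G(k) is determined by the previous 10 values G(k-10)..G(k-1); a window of 10 consecutive values has recurred shifted by 15, so by induction G(k + 15) = G(k) for all k >= 0: the sequence is periodic from the start with period 15.
One period: G(0..14) = 0, 1, 0, 1, 0, 1, 2, 3, 2, 3, 2, 3, 4, 5, 4.
76 mod 15 = 1, so G(76) = G(1) = 1.

1


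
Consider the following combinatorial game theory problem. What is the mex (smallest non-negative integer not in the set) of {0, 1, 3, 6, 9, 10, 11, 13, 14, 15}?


Set = {0, 1, 3, 6, 9, 10, 11, 13, 14, 15}
0 is in the set.
1 is in the set.
2 is NOT in the set. This is the mex.
mex = 2

2


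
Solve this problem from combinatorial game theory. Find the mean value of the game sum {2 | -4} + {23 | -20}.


G1 = {2 | -4}, G2 = {23 | -20}
Each is a switch {a | b} with numbers a > b; its mean value is (a + b)/2, and mean value is additive over game sums: m(G1 + G2) = m(G1) + m(G2).
Mean of G1 = (2 + (-4))/2 = -2/2 = -1
Mean of G2 = (23 + (-20))/2 = 3/2 = 3/2
Mean of G1 + G2 = -1 + 3/2 = 1/2

1/2


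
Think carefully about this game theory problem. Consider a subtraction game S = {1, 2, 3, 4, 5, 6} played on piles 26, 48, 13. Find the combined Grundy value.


Subtraction set: {1, 2, 3, 4, 5, 6}
For this subtraction set, G(n) = n mod 7 (period = max + 1 = 7).
Pile 1 (size 26): G(26) = 26 mod 7 = 5
Pile 2 (size 48): G(48) = 48 mod 7 = 6
Pile 3 (size 13): G(13) = 13 mod 7 = 6
Total Grundy value = XOR of all: 5 XOR 6 XOR 6 = 5

5


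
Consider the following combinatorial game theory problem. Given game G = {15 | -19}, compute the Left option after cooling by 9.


Original game: {15 | -19} (a switch {a | b} with a > b).
Cooling by t (for t below the temperature (a - b)/2 = 17) taxes each move by t: {a | b} cooled by t is {a - t | b + t}.
Cooling amount: t = 9
Cooled Left option: 15 - 9 = 6
Cooled Right option: -19 + 9 = -10
Cooled game: {6 | -10}
Left option = 6

6


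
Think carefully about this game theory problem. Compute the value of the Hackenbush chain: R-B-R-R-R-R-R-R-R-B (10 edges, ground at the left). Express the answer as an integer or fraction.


Edges (from ground): R-B-R-R-R-R-R-R-R-B
By Berlekamp's sign-expansion rule, a Blue-Red Hackenbush stalk has the value of the surreal number whose sign sequence is the edge sequence with B -> + and R -> -.
Sign sequence: -+-------+
Trace the sign expansion in the surreal number tree, starting from 0:
Edge 1: R (sign -) -> bounds (-inf, 0), value = -1
Edge 2: B (sign +) -> bounds (-1, 0), value = -1/2
Edge 3: R (sign -) -> bounds (-1, -1/2), value = -3/4
Edge 4: R (sign -) -> bounds (-1, -3/4), value = -7/8
Edge 5: R (sign -) -> bounds (-1, -7/8), value = -15/16
Edge 6: R (sign -) -> bounds (-1, -15/16), value = -31/32
Edge 7: R (sign -) -> bounds (-1, -31/32), value = -63/64
Edge 8: R (sign -) -> bounds (-1, -63/64), value = -127/128
Edge 9: R (sign -) -> bounds (-1, -127/128), value = -255/256
Edge 10: B (sign +) -> bounds (-255/256, -127/128), value = -509/512
Game value = -509/512

-509/512
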